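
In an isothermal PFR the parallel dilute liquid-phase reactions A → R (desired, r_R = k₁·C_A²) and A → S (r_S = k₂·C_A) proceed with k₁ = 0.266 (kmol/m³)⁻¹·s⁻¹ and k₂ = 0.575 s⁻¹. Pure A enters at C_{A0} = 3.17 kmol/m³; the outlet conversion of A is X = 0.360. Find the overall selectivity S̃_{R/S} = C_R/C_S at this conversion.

C_A = C_{A0}(1−X) = 2.029 kmol/m³.
Along a PFR/batch, dC_S/dC_A = −r_S/(r_R+r_S) = −k₂/(k₂+k₁·C_A).
Integrating from C_{A0} to C_A: C_S = (0.575/0.266)·ln[(0.575+0.266·3.17)/(0.575+0.266·2.03)] = 2.162·ln(1.418/1.115) = 0.5206 kmol/m³.
Then C_R = (C_{A0}−C_A) − C_S = 1.141 − 0.5206 = 0.6206 kmol/m³.
S̃_{R/S} = C_R/C_S = 0.6206/0.5206 = 1.19.

1.19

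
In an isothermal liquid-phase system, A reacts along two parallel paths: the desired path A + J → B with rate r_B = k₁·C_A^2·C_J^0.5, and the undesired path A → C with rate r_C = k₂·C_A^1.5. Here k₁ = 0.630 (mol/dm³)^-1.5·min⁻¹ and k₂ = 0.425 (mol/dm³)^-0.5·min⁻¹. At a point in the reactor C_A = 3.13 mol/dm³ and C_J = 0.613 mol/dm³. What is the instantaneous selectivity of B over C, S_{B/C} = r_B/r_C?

2.05

S_{B/C} = r_B/r_C = (k₁·C_A^2·C_J^0.5)/(k₂·C_A^1.5) = (k₁/k₂)·C_A^0.5·C_J^0.5.
= (0.630×3.130^2×0.6130^0.5) / (0.425×3.130^1.5) = 4.832/2.353 = 2.05.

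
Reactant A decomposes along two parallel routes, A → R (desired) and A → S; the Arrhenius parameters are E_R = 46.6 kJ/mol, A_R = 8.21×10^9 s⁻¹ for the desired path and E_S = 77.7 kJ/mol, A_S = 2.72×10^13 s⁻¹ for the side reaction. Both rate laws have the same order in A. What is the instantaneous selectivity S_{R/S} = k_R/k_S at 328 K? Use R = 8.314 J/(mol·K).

Since both paths have the same order in A, the concentration cancels and S_{R/S} = k_R/k_S = (A_R/A_S)·exp[(E_S−E_R)/(RT)].
(E_S−E_R)/(RT) = (77.7−46.6)×10³/(8.314×328) = 31100/2727 = 11.40.
k_R/k_S = (8.21×10^9/2.72×10^13)·exp(11.40) = 3.018×10^-4 × 89725 = 27.1.
Since E_R < E_S, lowering the temperature improves selectivity toward R.

27.1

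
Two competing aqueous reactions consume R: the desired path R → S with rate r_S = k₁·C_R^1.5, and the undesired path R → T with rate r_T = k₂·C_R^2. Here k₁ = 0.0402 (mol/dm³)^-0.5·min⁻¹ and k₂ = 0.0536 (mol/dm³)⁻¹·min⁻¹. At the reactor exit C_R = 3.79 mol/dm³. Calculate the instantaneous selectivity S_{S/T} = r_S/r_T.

0.385

S_{S/T} = r_S/r_T = (k₁·C_R^1.5)/(k₂·C_R^2) = (k₁/k₂)·C_R^-0.5.
= (0.0402×3.790^1.5) / (0.0536×3.790^2) = 0.2966/0.7699 = 0.385.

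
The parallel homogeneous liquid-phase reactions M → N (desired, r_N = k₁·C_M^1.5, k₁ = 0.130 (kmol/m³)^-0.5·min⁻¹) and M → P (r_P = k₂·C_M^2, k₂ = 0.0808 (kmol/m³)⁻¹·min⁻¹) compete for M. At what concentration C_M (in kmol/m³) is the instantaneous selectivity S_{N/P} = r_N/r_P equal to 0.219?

54.0 kmol/m³

S_{N/P} = (k₁/k₂)·C_M^-0.5 ⇒ C_M = (S·k₂/k₁)^(-2).
= (0.219×0.0808/0.130)^(-2) = (0.1361)^(-2) = 54.0 kmol/m³.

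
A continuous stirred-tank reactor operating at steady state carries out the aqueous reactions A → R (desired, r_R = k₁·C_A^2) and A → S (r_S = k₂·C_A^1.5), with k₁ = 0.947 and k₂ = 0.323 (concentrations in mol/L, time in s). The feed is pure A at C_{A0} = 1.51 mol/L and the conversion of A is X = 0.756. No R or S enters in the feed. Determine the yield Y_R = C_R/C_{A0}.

0.484

Exit C_A = C_{A0}(1−X) = 1.51×0.244 = 0.3684 mol/L.
A CSTR operates uniformly at the exit composition, giving r_R = 0.1286 and r_S = 0.07224 (each k·C_A^n at C_A = 0.3684).
Fraction of consumed A going to R: r_R/(r_R+r_S) = 0.6402.
C_R = 0.6402·C_{A0}·X = 0.6402×1.51×0.756 = 0.731 mol/L; Y_R = C_R/C_{A0} = 0.484.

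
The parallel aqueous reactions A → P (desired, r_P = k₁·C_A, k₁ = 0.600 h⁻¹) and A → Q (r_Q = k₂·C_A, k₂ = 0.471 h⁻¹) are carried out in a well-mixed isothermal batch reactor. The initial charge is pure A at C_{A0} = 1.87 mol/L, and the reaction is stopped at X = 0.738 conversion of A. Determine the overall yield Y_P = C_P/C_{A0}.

C_A = C_{A0}(1−X) = 0.4899 mol/L.
Both paths are first order in A, so the instantaneous fraction to P is constant: dC_P/d(−C_A) = k₁/(k₁+k₂) = 0.5602.
C_P = 0.5602·(C_{A0}−C_A) = 0.5602×1.380 = 0.773 mol/L.
Y_P = C_P/C_{A0} = 0.7731/1.87 = 0.413.

0.413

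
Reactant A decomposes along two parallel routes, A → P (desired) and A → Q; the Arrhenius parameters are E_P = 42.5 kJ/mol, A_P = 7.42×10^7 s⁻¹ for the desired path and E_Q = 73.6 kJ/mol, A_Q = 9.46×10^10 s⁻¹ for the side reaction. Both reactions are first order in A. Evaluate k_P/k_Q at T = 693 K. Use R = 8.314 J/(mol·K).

0.173

Since both paths have the same order in A, the concentration cancels and S_{P/Q} = k_P/k_Q = (A_P/A_Q)·exp[(E_Q−E_P)/(RT)].
(E_Q−E_P)/(RT) = (73.6−42.5)×10³/(8.314×693) = 31100/5762 = 5.398.
k_P/k_Q = (7.42×10^7/9.46×10^10)·exp(5.398) = 7.844×10^-4 × 220.9 = 0.173.
Since E_P < E_Q, lowering the temperature improves selectivity toward P.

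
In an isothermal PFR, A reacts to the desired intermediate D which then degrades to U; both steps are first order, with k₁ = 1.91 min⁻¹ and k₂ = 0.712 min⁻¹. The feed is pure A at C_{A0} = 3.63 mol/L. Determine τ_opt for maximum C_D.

0.824 min

For first-order series the maximum of C_D occurs at τ_opt = ln(k₂/k₁)/(k₂−k₁).
= ln(0.712/1.91)/(0.712−1.91) = ln(0.3728)/-1.198 = -0.9868/-1.198 = 0.824 min.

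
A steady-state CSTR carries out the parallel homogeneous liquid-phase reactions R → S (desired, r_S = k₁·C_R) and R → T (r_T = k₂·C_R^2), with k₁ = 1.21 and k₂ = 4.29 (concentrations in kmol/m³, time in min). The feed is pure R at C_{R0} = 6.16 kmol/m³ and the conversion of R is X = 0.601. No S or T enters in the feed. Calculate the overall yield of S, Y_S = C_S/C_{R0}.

Exit C_R = C_{R0}(1−X) = 6.16×0.399 = 2.458 kmol/m³.
A CSTR operates uniformly at the exit composition, giving r_S = 2.974 and r_T = 25.92 (each k·C_R^n at C_R = 2.458).
Fraction of consumed R going to S: r_S/(r_S+r_T) = 0.1029.
C_S = 0.1029·C_{R0}·X = 0.1029×6.16×0.601 = 0.381 kmol/m³; Y_S = C_S/C_{R0} = 0.0619.

0.0619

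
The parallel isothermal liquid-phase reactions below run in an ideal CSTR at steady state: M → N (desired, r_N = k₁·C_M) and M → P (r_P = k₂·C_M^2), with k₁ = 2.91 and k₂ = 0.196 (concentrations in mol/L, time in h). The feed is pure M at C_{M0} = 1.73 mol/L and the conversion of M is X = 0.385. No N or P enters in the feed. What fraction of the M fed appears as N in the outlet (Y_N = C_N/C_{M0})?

0.359

Exit C_M = C_{M0}(1−X) = 1.73×0.615 = 1.064 mol/L.
In a CSTR the entire volume is at exit conditions, so r_N = 2.91×1.064 = 3.096 and r_P = 0.196×1.064^2 = 0.2219.
Fraction of consumed M going to N: r_N/(r_N+r_P) = 0.9331.
C_N = 0.9331·C_{M0}·X = 0.9331×1.73×0.385 = 0.622 mol/L; Y_N = C_N/C_{M0} = 0.359.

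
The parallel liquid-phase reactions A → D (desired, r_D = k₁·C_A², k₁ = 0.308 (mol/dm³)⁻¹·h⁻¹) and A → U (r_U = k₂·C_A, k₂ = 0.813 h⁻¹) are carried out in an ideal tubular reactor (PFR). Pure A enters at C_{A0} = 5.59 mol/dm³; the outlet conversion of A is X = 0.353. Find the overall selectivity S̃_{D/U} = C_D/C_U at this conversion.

1.73

C_A = C_{A0}(1−X) = 3.617 mol/dm³.
Along a PFR/batch, dC_U/dC_A = −r_U/(r_D+r_U) = −k₂/(k₂+k₁·C_A).
Integrating from C_{A0} to C_A: C_U = (0.813/0.308)·ln[(0.813+0.308·5.59)/(0.813+0.308·3.62)] = 2.640·ln(2.535/1.927) = 0.7236 mol/dm³.
Then C_D = (C_{A0}−C_A) − C_U = 1.973 − 0.7236 = 1.250 mol/dm³.
S̃_{D/U} = C_D/C_U = 1.250/0.7236 = 1.73.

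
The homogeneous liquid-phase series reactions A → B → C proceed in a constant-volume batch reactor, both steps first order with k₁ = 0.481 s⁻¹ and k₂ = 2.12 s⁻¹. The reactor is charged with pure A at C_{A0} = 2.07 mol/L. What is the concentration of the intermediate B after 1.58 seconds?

0.263 mol/L

The intermediate concentration in a first-order A→B→C sequence is C_B = k₁C_{A0}(e^(−k₁t) − e^(−k₂t))/(k₂−k₁).
e^(−k₁t) = e^(−0.481×1.58) = e^(−0.7600) = 0.4677; e^(−k₂t) = e^(−3.350) = 0.03510.
C_B = 0.481×2.07/(2.12−0.481) × (0.4677−0.03510) = 0.6075×0.4326 = 0.2628 mol/L.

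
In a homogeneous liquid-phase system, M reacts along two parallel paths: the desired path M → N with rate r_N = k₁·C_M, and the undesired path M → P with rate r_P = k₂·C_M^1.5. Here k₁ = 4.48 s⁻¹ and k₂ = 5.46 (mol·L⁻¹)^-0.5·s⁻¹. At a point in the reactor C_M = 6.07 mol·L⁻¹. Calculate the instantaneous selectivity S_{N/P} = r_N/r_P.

S_{N/P} = r_N/r_P = (k₁·C_M)/(k₂·C_M^1.5) = (k₁/k₂)·C_M^-0.5.
= (4.48×6.070) / (5.46×6.070^1.5) = 27.19/81.65 = 0.333.
The undesired path is higher order in M, so low C_M (CSTR or dilute feed) favours N.

0.333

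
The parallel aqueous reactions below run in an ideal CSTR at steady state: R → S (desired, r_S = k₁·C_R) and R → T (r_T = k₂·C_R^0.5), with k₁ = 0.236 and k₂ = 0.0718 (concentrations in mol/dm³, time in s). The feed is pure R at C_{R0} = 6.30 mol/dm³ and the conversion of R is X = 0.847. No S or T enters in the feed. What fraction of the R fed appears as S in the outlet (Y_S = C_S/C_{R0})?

Exit C_R = C_{R0}(1−X) = 6.30×0.153 = 0.9639 mol/dm³.
In a CSTR the entire volume is at exit conditions, so r_S = 0.236×0.9639 = 0.2275 and r_T = 0.0718×0.9639^0.5 = 0.07049.
Fraction of consumed R going to S: r_S/(r_S+r_T) = 0.7634.
C_S = 0.7634·C_{R0}·X = 0.7634×6.30×0.847 = 4.07 mol/dm³; Y_S = C_S/C_{R0} = 0.647.

0.647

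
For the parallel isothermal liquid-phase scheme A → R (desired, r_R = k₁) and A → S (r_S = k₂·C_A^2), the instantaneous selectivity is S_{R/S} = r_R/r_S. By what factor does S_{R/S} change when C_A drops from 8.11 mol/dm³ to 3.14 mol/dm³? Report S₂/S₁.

6.67

S_{R/S} = (k₁/k₂)·C_A^-2, so S₂/S₁ = (C_{A,2}/C_{A,1})^-2.
= (3.14/8.11)^(-2) = (0.3872)^(-2) = 6.67.
Selectivity toward R rises as C_A falls — low-concentration operation is favoured.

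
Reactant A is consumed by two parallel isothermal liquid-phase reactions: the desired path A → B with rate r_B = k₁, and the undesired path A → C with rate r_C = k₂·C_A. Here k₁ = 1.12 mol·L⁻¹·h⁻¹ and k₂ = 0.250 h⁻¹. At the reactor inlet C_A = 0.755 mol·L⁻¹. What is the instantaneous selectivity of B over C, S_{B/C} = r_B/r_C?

5.93

S_{B/C} = r_B/r_C = (k₁)/(k₂·C_A) = (k₁/k₂)·C_A⁻¹.
= (1.12) / (0.250×0.7550) = 1.120/0.1888 = 5.93.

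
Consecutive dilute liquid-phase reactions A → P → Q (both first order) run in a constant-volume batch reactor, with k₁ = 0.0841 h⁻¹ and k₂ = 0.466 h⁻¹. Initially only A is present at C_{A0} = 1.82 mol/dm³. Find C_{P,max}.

Evaluating C_P at t_opt = ln(k₂/k₁)/(k₂−k₁) gives C_{P,max}/C_{A0} = (k₁/k₂)^[k₂/(k₂−k₁)].
= (0.0841/0.466)^(0.466/(0.466−0.0841)) = (0.1805)^(1.220) = 0.1238.
C_{P,max} = 0.1238×1.82 = 0.225 mol/dm³.

0.225 mol/dm³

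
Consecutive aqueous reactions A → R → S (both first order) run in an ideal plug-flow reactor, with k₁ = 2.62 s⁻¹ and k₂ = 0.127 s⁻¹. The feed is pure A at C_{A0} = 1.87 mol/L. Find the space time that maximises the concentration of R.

Setting dC_R/dτ = 0 gives τ_opt = ln(k₂/k₁)/(k₂−k₁).
= ln(0.127/2.62)/(0.127−2.62) = ln(0.04847)/-2.493 = -3.027/-2.493 = 1.21 s.

1.21 s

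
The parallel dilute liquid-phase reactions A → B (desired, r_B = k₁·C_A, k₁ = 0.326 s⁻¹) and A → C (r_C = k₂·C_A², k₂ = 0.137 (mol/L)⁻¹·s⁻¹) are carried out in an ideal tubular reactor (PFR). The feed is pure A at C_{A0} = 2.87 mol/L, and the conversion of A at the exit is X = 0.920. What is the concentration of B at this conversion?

C_A = C_{A0}(1−X) = 0.2296 mol/L.
Along a PFR/batch, dC_B/dC_A = −r_B/(r_B+r_C) = −k₁/(k₁+k₂·C_A).
Integrating from C_{A0} to C_A: C_B = (0.326/0.137)·ln[(0.326+0.137·2.87)/(0.326+0.137·0.230)] = 2.380·ln(0.7192/0.3575) = 1.664 mol/L.

1.66 mol/L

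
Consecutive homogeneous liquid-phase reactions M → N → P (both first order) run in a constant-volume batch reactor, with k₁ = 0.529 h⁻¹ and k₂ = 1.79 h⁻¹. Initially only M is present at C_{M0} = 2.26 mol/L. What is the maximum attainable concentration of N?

Evaluating C_N at t_opt = ln(k₂/k₁)/(k₂−k₁) gives C_{N,max}/C_{M0} = (k₁/k₂)^[k₂/(k₂−k₁)].
= (0.529/1.79)^(1.79/(1.79−0.529)) = (0.2955)^(1.420) = 0.1772.
C_{N,max} = 0.1772×2.26 = 0.401 mol/L.

0.401 mol/L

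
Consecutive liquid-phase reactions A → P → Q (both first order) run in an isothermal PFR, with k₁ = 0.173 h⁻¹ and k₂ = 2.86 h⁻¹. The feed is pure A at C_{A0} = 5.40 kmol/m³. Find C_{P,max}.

0.273 kmol/m³

For a first-order series the maximum intermediate yield is C_{P,max}/C_{A0} = (k₁/k₂)^[k₂/(k₂−k₁)].
= (0.173/2.86)^(2.86/(2.86−0.173)) = (0.06049)^(1.064) = 0.05049.
C_{P,max} = 0.05049×5.40 = 0.273 kmol/m³.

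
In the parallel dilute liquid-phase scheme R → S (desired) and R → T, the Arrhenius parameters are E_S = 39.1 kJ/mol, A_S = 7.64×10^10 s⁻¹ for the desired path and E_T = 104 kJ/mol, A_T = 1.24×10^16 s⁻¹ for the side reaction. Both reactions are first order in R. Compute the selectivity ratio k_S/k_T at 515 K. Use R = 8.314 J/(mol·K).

Since both paths have the same order in R, the concentration cancels and S_{S/T} = k_S/k_T = (A_S/A_T)·exp[(E_T−E_S)/(RT)].
(E_T−E_S)/(RT) = (104−39.1)×10³/(8.314×515) = 64900/4282 = 15.16.
k_S/k_T = (7.64×10^10/1.24×10^16)·exp(15.16) = 6.161×10^-6 × 3.827×10^6 = 23.6.

23.6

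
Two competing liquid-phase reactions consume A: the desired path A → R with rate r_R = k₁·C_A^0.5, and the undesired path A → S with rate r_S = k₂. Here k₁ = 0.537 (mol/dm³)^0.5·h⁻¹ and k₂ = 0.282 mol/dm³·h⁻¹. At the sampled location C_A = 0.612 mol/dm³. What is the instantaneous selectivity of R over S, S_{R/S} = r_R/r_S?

S_{R/S} = r_R/r_S = (k₁·C_A^0.5)/(k₂) = (k₁/k₂)·C_A^0.5.
= (0.537×0.6120^0.5) / (0.282) = 0.4201/0.2820 = 1.49.

1.49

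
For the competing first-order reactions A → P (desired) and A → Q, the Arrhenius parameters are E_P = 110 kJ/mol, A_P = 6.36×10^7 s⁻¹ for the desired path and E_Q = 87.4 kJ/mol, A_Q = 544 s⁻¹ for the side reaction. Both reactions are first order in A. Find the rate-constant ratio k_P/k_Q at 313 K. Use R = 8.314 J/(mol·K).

k_P/k_Q = (A_P/A_Q)·exp[−(E_P−E_Q)/(RT)] = (A_P/A_Q)·exp[(E_Q−E_P)/(RT)].
(E_Q−E_P)/(RT) = (87.4−110)×10³/(8.314×313) = -22600/2602 = -8.685.
k_P/k_Q = (6.36×10^7/544)·exp(-8.685) = 1.169×10^5 × 1.692×10^-4 = 19.8.

19.8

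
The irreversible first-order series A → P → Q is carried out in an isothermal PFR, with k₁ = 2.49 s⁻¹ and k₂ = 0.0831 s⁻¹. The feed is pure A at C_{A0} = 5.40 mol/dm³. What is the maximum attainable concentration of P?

4.80 mol/dm³

Evaluating C_P at τ_opt = ln(k₂/k₁)/(k₂−k₁) gives C_{P,max}/C_{A0} = (k₁/k₂)^[k₂/(k₂−k₁)].
= (2.49/0.0831)^(0.0831/(0.0831−2.49)) = (29.96)^(-0.03453) = 0.8892.
C_{P,max} = 0.8892×5.40 = 4.80 mol/dm³.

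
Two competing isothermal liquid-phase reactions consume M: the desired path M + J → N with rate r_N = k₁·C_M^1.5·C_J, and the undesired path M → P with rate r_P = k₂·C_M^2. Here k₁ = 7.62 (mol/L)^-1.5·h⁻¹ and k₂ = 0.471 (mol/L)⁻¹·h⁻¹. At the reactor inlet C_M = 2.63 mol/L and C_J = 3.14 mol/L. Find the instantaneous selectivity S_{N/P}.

31.3

S_{N/P} = r_N/r_P = (k₁·C_M^1.5·C_J)/(k₂·C_M^2) = (k₁/k₂)·C_M^-0.5·C_J.
= (7.62×2.630^1.5×3.140) / (0.471×2.630^2) = 102.1/3.258 = 31.3.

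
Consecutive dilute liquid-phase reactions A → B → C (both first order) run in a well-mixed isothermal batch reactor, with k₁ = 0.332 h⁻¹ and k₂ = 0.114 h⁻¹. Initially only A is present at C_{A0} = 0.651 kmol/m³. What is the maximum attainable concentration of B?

0.372 kmol/m³

At the optimum, C_{B,max}/C_{A0} = (k₁/k₂)^[k₂/(k₂−k₁)].
= (0.332/0.114)^(0.114/(0.114−0.332)) = (2.912)^(-0.5229) = 0.5718.
C_{B,max} = 0.5718×0.651 = 0.372 kmol/m³.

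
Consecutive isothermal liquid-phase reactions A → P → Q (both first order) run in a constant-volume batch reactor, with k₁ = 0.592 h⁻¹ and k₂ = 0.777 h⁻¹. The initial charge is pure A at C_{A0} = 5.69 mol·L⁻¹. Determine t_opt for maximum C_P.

Setting dC_P/dt = 0 gives t_opt = ln(k₂/k₁)/(k₂−k₁).
= ln(0.777/0.592)/(0.777−0.592) = ln(1.312)/0.1850 = 0.2719/0.1850 = 1.47 h.

1.47 h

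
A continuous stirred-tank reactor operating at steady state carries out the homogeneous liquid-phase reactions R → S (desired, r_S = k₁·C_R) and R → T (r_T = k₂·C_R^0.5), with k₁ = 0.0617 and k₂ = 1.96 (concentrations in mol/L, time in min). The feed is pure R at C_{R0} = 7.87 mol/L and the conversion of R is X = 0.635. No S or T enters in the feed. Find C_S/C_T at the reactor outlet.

0.0534

Exit C_R = C_{R0}(1−X) = 7.87×0.365 = 2.873 mol/L.
In a CSTR the entire volume is at exit conditions, so r_S = 0.0617×2.873 = 0.1772 and r_T = 1.96×2.873^0.5 = 3.322.
Overall selectivity = C_S/C_T = r_Sτ/(r_Tτ) = r_S/r_T = 0.0534.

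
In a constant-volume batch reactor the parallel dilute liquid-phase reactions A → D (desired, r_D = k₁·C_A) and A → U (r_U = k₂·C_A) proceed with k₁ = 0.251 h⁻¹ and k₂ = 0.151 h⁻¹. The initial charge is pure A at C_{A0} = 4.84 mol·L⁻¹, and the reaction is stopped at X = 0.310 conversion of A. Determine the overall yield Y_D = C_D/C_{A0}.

0.194

C_A = C_{A0}(1−X) = 3.340 mol·L⁻¹.
Both paths are first order in A, so the instantaneous fraction to D is constant: dC_D/d(−C_A) = k₁/(k₁+k₂) = 0.6244.
C_D = 0.6244·(C_{A0}−C_A) = 0.6244×1.500 = 0.937 mol·L⁻¹.
Y_D = C_D/C_{A0} = 0.9368/4.84 = 0.194.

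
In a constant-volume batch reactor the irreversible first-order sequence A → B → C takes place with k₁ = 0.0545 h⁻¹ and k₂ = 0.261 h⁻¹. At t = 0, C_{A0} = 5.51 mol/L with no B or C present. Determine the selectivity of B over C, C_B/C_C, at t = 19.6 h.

For first-order series with pure A initially, C_B(t) = k₁C_{A0}/(k₂−k₁)·(e^(−k₁t) − e^(−k₂t)).
e^(−k₁t) = e^(−0.0545×19.6) = e^(−1.068) = 0.3436; e^(−k₂t) = e^(−5.116) = 0.006002.
C_B = 0.0545×5.51/(0.261−0.0545) × (0.3436−0.006002) = 1.454×0.3376 = 0.4910 mol/L.
C_A = C_{A0}e^(−k₁t) = 1.893 mol/L, so C_C = C_{A0}−C_A−C_B = 3.126 mol/L; C_B/C_C = 0.157.

0.157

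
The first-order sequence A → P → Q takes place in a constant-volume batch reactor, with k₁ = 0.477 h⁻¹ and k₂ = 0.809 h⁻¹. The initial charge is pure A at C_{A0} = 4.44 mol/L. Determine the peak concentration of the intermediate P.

Evaluating C_P at t_opt = ln(k₂/k₁)/(k₂−k₁) gives C_{P,max}/C_{A0} = (k₁/k₂)^[k₂/(k₂−k₁)].
= (0.477/0.809)^(0.809/(0.809−0.477)) = (0.5896)^(2.437) = 0.2760.
C_{P,max} = 0.2760×4.44 = 1.23 mol/L.

1.23 mol/L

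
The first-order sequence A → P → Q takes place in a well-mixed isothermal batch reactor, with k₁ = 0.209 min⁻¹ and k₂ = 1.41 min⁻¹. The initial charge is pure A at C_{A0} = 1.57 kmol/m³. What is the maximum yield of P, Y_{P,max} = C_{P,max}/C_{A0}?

0.106

For a first-order series the maximum intermediate yield is C_{P,max}/C_{A0} = (k₁/k₂)^[k₂/(k₂−k₁)].
= (0.209/1.41)^(1.41/(1.41−0.209)) = (0.1482)^(1.174) = 0.1063.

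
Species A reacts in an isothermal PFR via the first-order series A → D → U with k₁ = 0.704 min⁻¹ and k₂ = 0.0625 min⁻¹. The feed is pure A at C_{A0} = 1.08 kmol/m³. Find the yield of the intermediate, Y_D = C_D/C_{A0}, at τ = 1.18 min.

The intermediate concentration in a first-order A→B→C sequence is C_D = k₁C_{A0}(e^(−k₁τ) − e^(−k₂τ))/(k₂−k₁).
e^(−k₁τ) = e^(−0.704×1.18) = e^(−0.8307) = 0.4357; e^(−k₂τ) = e^(−0.07375) = 0.9289.
C_D = 0.704×1.08/(0.0625−0.704) × (0.4357−0.9289) = (-1.185)×(-0.4932) = 0.5845 kmol/m³.
Y_D = C_D/C_{A0} = 0.5845/1.08 = 0.541.

0.541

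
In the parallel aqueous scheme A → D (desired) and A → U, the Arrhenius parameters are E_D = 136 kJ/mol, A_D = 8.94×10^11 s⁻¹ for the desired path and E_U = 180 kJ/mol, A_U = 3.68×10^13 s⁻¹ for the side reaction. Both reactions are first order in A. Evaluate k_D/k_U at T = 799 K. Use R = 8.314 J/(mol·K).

18.3

k_D/k_U = (A_D/A_U)·exp[−(E_D−E_U)/(RT)] = (A_D/A_U)·exp[(E_U−E_D)/(RT)].
(E_U−E_D)/(RT) = (180−136)×10³/(8.314×799) = 44000/6643 = 6.624.
k_D/k_U = (8.94×10^11/3.68×10^13)·exp(6.624) = 0.02429 × 752.7 = 18.3.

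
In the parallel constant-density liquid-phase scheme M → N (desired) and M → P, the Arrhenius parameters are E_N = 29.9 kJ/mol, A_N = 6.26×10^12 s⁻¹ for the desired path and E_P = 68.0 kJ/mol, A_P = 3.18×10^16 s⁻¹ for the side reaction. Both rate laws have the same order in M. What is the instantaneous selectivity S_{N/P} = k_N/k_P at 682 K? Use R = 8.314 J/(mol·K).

With equal orders, S_{N/P} = k_N/k_P = (A_N/A_P)·exp[(E_P−E_N)/(RT)].
(E_P−E_N)/(RT) = (68.0−29.9)×10³/(8.314×682) = 38100/5670 = 6.719.
k_N/k_P = (6.26×10^12/3.18×10^16)·exp(6.719) = 1.969×10^-4 × 828.3 = 0.163.
Since E_N < E_P, lowering the temperature improves selectivity toward N.

0.163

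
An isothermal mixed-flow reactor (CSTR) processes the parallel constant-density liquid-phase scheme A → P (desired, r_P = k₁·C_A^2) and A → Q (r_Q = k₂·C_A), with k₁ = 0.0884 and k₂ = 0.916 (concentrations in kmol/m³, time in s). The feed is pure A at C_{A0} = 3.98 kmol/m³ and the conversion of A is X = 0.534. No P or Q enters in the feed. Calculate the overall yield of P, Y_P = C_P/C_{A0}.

0.0811

Exit C_A = C_{A0}(1−X) = 3.98×0.466 = 1.855 kmol/m³.
A CSTR operates uniformly at the exit composition, giving r_P = 0.3041 and r_Q = 1.699 (each k·C_A^n at C_A = 1.855).
Fraction of consumed A going to P: r_P/(r_P+r_Q) = 0.1518.
C_P = 0.1518·C_{A0}·X = 0.1518×3.98×0.534 = 0.323 kmol/m³; Y_P = C_P/C_{A0} = 0.0811.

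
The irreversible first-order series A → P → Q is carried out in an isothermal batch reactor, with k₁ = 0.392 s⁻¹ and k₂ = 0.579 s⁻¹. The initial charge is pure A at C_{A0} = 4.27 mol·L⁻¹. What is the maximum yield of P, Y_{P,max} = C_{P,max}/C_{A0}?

0.299

For a first-order series the maximum intermediate yield is C_{P,max}/C_{A0} = (k₁/k₂)^[k₂/(k₂−k₁)].
= (0.392/0.579)^(0.579/(0.579−0.392)) = (0.6770)^(3.096) = 0.2989.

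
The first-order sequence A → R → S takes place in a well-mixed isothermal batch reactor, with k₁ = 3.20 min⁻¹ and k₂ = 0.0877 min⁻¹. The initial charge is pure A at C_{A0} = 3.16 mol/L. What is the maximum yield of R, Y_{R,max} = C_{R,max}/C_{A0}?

0.904

At the optimum, C_{R,max}/C_{A0} = (k₁/k₂)^[k₂/(k₂−k₁)].
= (3.20/0.0877)^(0.0877/(0.0877−3.20)) = (36.49)^(-0.02818) = 0.9036.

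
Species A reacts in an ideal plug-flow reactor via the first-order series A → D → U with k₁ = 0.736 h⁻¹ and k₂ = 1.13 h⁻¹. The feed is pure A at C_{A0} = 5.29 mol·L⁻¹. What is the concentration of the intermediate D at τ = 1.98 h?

Solving the coupled first-order balances gives C_D(τ) = [k₁/(k₂−k₁)]·C_{A0}·(e^(−k₁τ) − e^(−k₂τ)).
e^(−k₁τ) = e^(−0.736×1.98) = e^(−1.457) = 0.2329; e^(−k₂τ) = e^(−2.237) = 0.1067.
C_D = 0.736×5.29/(1.13−0.736) × (0.2329−0.1067) = 9.882×0.1261 = 1.246 mol·L⁻¹.

1.25 mol·L⁻¹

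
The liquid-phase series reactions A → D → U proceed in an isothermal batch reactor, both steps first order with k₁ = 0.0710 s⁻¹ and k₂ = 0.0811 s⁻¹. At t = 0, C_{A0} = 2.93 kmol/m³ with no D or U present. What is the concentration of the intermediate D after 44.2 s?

For first-order series with pure A initially, C_D(t) = k₁C_{A0}/(k₂−k₁)·(e^(−k₁t) − e^(−k₂t)).
e^(−k₁t) = e^(−0.0710×44.2) = e^(−3.138) = 0.04336; e^(−k₂t) = e^(−3.585) = 0.02775.
C_D = 0.0710×2.93/(0.0811−0.0710) × (0.04336−0.02775) = 20.60×0.01561 = 0.3216 kmol/m³.

0.322 kmol/m³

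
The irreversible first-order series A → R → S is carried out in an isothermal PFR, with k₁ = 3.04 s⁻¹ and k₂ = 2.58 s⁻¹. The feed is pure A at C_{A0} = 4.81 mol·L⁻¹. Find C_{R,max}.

1.92 mol·L⁻¹

At the optimum, C_{R,max}/C_{A0} = (k₁/k₂)^[k₂/(k₂−k₁)].
= (3.04/2.58)^(2.58/(2.58−3.04)) = (1.178)^(-5.609) = 0.3984.
C_{R,max} = 0.3984×4.81 = 1.92 mol·L⁻¹.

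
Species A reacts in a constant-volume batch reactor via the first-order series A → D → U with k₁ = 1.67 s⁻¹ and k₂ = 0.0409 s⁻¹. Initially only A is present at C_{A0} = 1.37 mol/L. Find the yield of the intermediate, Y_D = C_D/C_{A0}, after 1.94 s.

0.907

For first-order series with pure A initially, C_D(t) = k₁C_{A0}/(k₂−k₁)·(e^(−k₁t) − e^(−k₂t)).
e^(−k₁t) = e^(−1.67×1.94) = e^(−3.240) = 0.03917; e^(−k₂t) = e^(−0.07935) = 0.9237.
C_D = 1.67×1.37/(0.0409−1.67) × (0.03917−0.9237) = (-1.404)×(-0.8845) = 1.242 mol/L.
Y_D = C_D/C_{A0} = 1.242/1.37 = 0.907.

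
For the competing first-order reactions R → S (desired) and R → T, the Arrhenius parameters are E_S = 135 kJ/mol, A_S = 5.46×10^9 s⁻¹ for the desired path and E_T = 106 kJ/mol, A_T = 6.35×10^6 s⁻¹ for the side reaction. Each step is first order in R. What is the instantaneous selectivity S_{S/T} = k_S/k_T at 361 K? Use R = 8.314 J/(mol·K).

With equal orders, S_{S/T} = k_S/k_T = (A_S/A_T)·exp[(E_T−E_S)/(RT)].
(E_T−E_S)/(RT) = (106−135)×10³/(8.314×361) = -29000/3001 = -9.662.
k_S/k_T = (5.46×10^9/6.35×10^6)·exp(-9.662) = 859.8 × 6.364×10^-5 = 0.0547.
Since E_S > E_T, raising the temperature improves selectivity toward S.

0.0547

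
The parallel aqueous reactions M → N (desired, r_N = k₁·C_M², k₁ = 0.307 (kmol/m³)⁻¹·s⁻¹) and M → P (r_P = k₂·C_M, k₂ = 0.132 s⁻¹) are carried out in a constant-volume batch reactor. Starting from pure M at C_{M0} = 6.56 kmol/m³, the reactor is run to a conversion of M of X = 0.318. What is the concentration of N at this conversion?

1.93 kmol/m³

C_M = C_{M0}(1−X) = 4.474 kmol/m³.
Along a PFR/batch, dC_P/dC_M = −r_P/(r_N+r_P) = −k₂/(k₂+k₁·C_M).
Integrating from C_{M0} to C_M: C_P = (0.132/0.307)·ln[(0.132+0.307·6.56)/(0.132+0.307·4.47)] = 0.4300·ln(2.146/1.505) = 0.1524 kmol/m³.
Then C_N = (C_{M0}−C_M) − C_P = 2.086 − 0.1524 = 1.934 kmol/m³.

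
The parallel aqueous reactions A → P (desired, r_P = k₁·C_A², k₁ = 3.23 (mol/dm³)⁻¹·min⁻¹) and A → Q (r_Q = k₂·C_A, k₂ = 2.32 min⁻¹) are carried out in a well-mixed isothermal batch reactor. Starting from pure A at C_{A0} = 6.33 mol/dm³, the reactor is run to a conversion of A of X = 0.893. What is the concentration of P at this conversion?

4.49 mol/dm³

C_A = C_{A0}(1−X) = 0.6773 mol/dm³.
Along a PFR/batch, dC_Q/dC_A = −r_Q/(r_P+r_Q) = −k₂/(k₂+k₁·C_A).
Integrating from C_{A0} to C_A: C_Q = (2.32/3.23)·ln[(2.32+3.23·6.33)/(2.32+3.23·0.677)] = 0.7183·ln(22.77/4.508) = 1.163 mol/dm³.
Then C_P = (C_{A0}−C_A) − C_Q = 5.653 − 1.163 = 4.489 mol/dm³.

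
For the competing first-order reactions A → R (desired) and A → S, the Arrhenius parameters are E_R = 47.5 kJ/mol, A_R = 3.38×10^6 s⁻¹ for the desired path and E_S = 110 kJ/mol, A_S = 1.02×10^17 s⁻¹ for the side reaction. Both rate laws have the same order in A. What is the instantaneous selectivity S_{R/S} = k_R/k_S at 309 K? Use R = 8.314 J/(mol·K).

1.22

With equal orders, S_{R/S} = k_R/k_S = (A_R/A_S)·exp[(E_S−E_R)/(RT)].
(E_S−E_R)/(RT) = (110−47.5)×10³/(8.314×309) = 62500/2569 = 24.33.
k_R/k_S = (3.38×10^6/1.02×10^17)·exp(24.33) = 3.314×10^-11 × 3.678×10^10 = 1.22.
Since E_R < E_S, lowering the temperature improves selectivity toward R.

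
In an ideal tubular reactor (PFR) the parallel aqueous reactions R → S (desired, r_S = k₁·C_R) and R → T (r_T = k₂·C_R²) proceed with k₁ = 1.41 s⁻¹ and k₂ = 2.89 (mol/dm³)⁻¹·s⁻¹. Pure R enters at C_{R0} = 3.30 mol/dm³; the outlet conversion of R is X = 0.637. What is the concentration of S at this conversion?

0.395 mol/dm³

C_R = C_{R0}(1−X) = 1.198 mol/dm³.
Along a PFR/batch, dC_S/dC_R = −r_S/(r_S+r_T) = −k₁/(k₁+k₂·C_R).
Integrating from C_{R0} to C_R: C_S = (1.41/2.89)·ln[(1.41+2.89·3.30)/(1.41+2.89·1.20)] = 0.4879·ln(10.95/4.872) = 0.3950 mol/dm³.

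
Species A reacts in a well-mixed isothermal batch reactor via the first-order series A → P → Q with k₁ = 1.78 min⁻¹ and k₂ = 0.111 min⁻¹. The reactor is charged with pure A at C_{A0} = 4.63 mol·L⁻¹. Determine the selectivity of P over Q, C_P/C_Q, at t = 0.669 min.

Solving the coupled first-order balances gives C_P(t) = [k₁/(k₂−k₁)]·C_{A0}·(e^(−k₁t) − e^(−k₂t)).
e^(−k₁t) = e^(−1.78×0.669) = e^(−1.191) = 0.3040; e^(−k₂t) = e^(−0.07426) = 0.9284.
C_P = 1.78×4.63/(0.111−1.78) × (0.3040−0.9284) = (-4.938)×(-0.6245) = 3.084 mol·L⁻¹.
C_A = C_{A0}e^(−k₁t) = 1.407 mol·L⁻¹, so C_Q = C_{A0}−C_A−C_P = 0.1391 mol·L⁻¹; C_P/C_Q = 22.2.

22.2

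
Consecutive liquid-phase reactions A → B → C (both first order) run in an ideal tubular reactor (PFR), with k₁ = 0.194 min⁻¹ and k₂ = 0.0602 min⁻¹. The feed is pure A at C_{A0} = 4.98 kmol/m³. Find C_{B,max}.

At the optimum, C_{B,max}/C_{A0} = (k₁/k₂)^[k₂/(k₂−k₁)].
= (0.194/0.0602)^(0.0602/(0.0602−0.194)) = (3.223)^(-0.4499) = 0.5907.
C_{B,max} = 0.5907×4.98 = 2.94 kmol/m³.

2.94 kmol/m³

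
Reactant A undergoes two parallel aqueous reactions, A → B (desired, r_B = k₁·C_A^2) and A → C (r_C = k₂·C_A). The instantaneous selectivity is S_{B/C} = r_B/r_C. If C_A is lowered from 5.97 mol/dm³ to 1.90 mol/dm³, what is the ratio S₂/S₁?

0.318

S_{B/C} = (k₁/k₂)·C_A, so S₂/S₁ = (C_{A,2}/C_{A,1}).
= 1.90/5.97 = 0.318.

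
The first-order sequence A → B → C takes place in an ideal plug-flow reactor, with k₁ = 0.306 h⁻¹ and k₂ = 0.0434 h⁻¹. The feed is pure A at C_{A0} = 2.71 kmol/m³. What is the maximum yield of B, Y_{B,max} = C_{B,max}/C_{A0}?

0.724

For a first-order series the maximum intermediate yield is C_{B,max}/C_{A0} = (k₁/k₂)^[k₂/(k₂−k₁)].
= (0.306/0.0434)^(0.0434/(0.0434−0.306)) = (7.051)^(-0.1653) = 0.7241.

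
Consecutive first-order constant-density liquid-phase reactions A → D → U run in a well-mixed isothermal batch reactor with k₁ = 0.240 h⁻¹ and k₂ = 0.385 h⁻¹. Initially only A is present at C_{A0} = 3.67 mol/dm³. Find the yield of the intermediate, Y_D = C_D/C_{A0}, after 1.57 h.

The intermediate concentration in a first-order A→B→C sequence is C_D = k₁C_{A0}(e^(−k₁t) − e^(−k₂t))/(k₂−k₁).
e^(−k₁t) = e^(−0.240×1.57) = e^(−0.3768) = 0.6861; e^(−k₂t) = e^(−0.6045) = 0.5464.
C_D = 0.240×3.67/(0.385−0.240) × (0.6861−0.5464) = 6.074×0.1397 = 0.8485 mol/dm³.
Y_D = C_D/C_{A0} = 0.8485/3.67 = 0.231.

0.231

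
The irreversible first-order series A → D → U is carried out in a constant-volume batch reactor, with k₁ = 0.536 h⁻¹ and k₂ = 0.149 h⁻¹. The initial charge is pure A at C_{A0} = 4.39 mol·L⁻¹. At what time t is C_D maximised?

The intermediate peaks when r₁ = r₂, i.e. k₁e^(−k₁t) = k₂e^(−k₂t), giving t_opt = ln(k₂/k₁)/(k₂−k₁).
= ln(0.149/0.536)/(0.149−0.536) = ln(0.2780)/-0.3870 = -1.280/-0.3870 = 3.31 h.

3.31 h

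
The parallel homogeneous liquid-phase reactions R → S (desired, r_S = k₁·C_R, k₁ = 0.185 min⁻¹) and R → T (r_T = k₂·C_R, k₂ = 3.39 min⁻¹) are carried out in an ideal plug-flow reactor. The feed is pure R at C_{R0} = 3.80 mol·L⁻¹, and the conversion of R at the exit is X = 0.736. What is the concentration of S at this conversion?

C_R = C_{R0}(1−X) = 1.003 mol·L⁻¹.
Both paths are first order in R, so the instantaneous fraction to S is constant: dC_S/d(−C_R) = k₁/(k₁+k₂) = 0.05175.
C_S = 0.05175·(C_{R0}−C_R) = 0.05175×2.797 = 0.145 mol·L⁻¹.

0.145 mol·L⁻¹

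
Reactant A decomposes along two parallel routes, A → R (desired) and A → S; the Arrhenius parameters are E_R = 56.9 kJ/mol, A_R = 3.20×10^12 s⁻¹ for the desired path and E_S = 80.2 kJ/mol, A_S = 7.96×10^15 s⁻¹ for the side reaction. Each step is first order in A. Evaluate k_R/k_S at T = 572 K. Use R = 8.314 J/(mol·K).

0.0540

With equal orders, S_{R/S} = k_R/k_S = (A_R/A_S)·exp[(E_S−E_R)/(RT)].
(E_S−E_R)/(RT) = (80.2−56.9)×10³/(8.314×572) = 23300/4756 = 4.899.
k_R/k_S = (3.20×10^12/7.96×10^15)·exp(4.899) = 4.020×10^-4 × 134.2 = 0.0540.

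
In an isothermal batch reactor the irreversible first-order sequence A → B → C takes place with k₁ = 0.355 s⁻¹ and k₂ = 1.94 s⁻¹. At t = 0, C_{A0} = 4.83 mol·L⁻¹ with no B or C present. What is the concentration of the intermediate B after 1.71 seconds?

0.550 mol·L⁻¹

The intermediate concentration in a first-order A→B→C sequence is C_B = k₁C_{A0}(e^(−k₁t) − e^(−k₂t))/(k₂−k₁).
e^(−k₁t) = e^(−0.355×1.71) = e^(−0.6070) = 0.5450; e^(−k₂t) = e^(−3.317) = 0.03625.
C_B = 0.355×4.83/(1.94−0.355) × (0.5450−0.03625) = 1.082×0.5087 = 0.5503 mol·L⁻¹.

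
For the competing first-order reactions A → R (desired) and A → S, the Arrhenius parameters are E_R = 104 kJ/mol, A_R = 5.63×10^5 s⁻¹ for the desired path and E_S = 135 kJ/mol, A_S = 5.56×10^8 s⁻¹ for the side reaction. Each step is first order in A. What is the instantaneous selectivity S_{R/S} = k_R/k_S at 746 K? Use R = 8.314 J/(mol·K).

k_R/k_S = (A_R/A_S)·exp[−(E_R−E_S)/(RT)] = (A_R/A_S)·exp[(E_S−E_R)/(RT)].
(E_S−E_R)/(RT) = (135−104)×10³/(8.314×746) = 31000/6202 = 4.998.
k_R/k_S = (5.63×10^5/5.56×10^8)·exp(4.998) = 0.001013 × 148.1 = 0.150.
Since E_R < E_S, lowering the temperature improves selectivity toward R.

0.150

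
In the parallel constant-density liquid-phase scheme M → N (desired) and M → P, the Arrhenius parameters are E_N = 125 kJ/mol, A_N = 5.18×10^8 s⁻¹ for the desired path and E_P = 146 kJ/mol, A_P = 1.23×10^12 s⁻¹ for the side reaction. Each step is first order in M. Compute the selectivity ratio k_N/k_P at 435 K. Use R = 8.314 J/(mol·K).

0.140

k_N/k_P = (A_N/A_P)·exp[−(E_N−E_P)/(RT)] = (A_N/A_P)·exp[(E_P−E_N)/(RT)].
(E_P−E_N)/(RT) = (146−125)×10³/(8.314×435) = 21000/3617 = 5.807.
k_N/k_P = (5.18×10^8/1.23×10^12)·exp(5.807) = 4.211×10^-4 × 332.5 = 0.140.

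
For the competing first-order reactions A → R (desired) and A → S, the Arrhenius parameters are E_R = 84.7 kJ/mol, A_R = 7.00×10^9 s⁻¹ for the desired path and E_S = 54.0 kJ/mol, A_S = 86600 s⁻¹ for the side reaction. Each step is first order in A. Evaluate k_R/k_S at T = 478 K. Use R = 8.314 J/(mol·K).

35.7

With equal orders, S_{R/S} = k_R/k_S = (A_R/A_S)·exp[(E_S−E_R)/(RT)].
(E_S−E_R)/(RT) = (54.0−84.7)×10³/(8.314×478) = -30700/3974 = -7.725.
k_R/k_S = (7.00×10^9/86600)·exp(-7.725) = 80831 × 4.416×10^-4 = 35.7.
Since E_R > E_S, raising the temperature improves selectivity toward R.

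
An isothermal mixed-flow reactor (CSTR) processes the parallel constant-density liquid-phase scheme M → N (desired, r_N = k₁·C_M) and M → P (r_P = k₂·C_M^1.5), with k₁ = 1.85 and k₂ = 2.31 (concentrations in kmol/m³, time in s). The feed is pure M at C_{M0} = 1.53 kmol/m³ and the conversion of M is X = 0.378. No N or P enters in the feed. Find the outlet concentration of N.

Exit C_M = C_{M0}(1−X) = 1.53×0.622 = 0.9517 kmol/m³.
A CSTR operates uniformly at the exit composition, giving r_N = 1.761 and r_P = 2.145 (each k·C_M^n at C_M = 0.9517).
Fraction of consumed M going to N: r_N/(r_N+r_P) = 0.4508.
C_N = 0.4508·C_{M0}·X = 0.4508×1.53×0.378 = 0.261 kmol/m³.

0.261 kmol/m³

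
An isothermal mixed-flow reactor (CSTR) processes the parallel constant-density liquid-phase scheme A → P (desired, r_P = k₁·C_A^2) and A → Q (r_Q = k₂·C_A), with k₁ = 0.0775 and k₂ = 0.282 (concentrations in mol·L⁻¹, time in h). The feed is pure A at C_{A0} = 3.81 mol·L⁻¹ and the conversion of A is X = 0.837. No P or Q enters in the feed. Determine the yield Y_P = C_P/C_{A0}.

Exit C_A = C_{A0}(1−X) = 3.81×0.163 = 0.6210 mol·L⁻¹.
A CSTR operates uniformly at the exit composition, giving r_P = 0.02989 and r_Q = 0.1751 (each k·C_A^n at C_A = 0.6210).
Fraction of consumed A going to P: r_P/(r_P+r_Q) = 0.1458.
C_P = 0.1458·C_{A0}·X = 0.1458×3.81×0.837 = 0.465 mol·L⁻¹; Y_P = C_P/C_{A0} = 0.122.

0.122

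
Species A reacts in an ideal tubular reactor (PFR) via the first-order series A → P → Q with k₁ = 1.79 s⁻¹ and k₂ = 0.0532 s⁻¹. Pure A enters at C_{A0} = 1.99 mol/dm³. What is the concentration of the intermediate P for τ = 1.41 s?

1.74 mol/dm³

Solving the coupled first-order balances gives C_P(τ) = [k₁/(k₂−k₁)]·C_{A0}·(e^(−k₁τ) − e^(−k₂τ)).
e^(−k₁τ) = e^(−1.79×1.41) = e^(−2.524) = 0.08015; e^(−k₂τ) = e^(−0.07501) = 0.9277.
C_P = 1.79×1.99/(0.0532−1.79) × (0.08015−0.9277) = (-2.051)×(-0.8476) = 1.738 mol/dm³.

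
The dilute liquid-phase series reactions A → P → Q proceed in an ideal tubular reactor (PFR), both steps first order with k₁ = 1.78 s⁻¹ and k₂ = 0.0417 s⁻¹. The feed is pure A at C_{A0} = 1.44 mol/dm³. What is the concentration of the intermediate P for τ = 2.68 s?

1.31 mol/dm³

For first-order series with pure A initially, C_P(τ) = k₁C_{A0}/(k₂−k₁)·(e^(−k₁τ) − e^(−k₂τ)).
e^(−k₁τ) = e^(−1.78×2.68) = e^(−4.770) = 0.008477; e^(−k₂τ) = e^(−0.1118) = 0.8943.
C_P = 1.78×1.44/(0.0417−1.78) × (0.008477−0.8943) = (-1.475)×(-0.8858) = 1.306 mol/dm³.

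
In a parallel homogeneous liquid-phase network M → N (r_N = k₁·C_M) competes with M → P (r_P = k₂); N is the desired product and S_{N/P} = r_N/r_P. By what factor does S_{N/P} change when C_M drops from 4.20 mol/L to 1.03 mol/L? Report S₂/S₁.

S_{N/P} = (k₁/k₂)·C_M, so S₂/S₁ = (C_{M,2}/C_{M,1}).
= 1.03/4.20 = 0.245.
Selectivity toward N falls as C_M falls — high-concentration operation is favoured.

0.245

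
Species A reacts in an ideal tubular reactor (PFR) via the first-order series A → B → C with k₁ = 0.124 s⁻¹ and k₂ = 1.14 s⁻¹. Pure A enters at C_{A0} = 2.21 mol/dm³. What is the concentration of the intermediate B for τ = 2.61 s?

Solving the coupled first-order balances gives C_B(τ) = [k₁/(k₂−k₁)]·C_{A0}·(e^(−k₁τ) − e^(−k₂τ)).
e^(−k₁τ) = e^(−0.124×2.61) = e^(−0.3236) = 0.7235; e^(−k₂τ) = e^(−2.975) = 0.05103.
C_B = 0.124×2.21/(1.14−0.124) × (0.7235−0.05103) = 0.2697×0.6725 = 0.1814 mol/dm³.

0.181 mol/dm³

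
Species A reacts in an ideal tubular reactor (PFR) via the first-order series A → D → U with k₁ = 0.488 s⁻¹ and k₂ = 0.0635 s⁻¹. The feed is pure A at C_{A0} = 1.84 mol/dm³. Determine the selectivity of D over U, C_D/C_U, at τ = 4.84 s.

The intermediate concentration in a first-order A→B→C sequence is C_D = k₁C_{A0}(e^(−k₁τ) − e^(−k₂τ))/(k₂−k₁).
e^(−k₁τ) = e^(−0.488×4.84) = e^(−2.362) = 0.09424; e^(−k₂τ) = e^(−0.3073) = 0.7354.
C_D = 0.488×1.84/(0.0635−0.488) × (0.09424−0.7354) = (-2.115)×(-0.6412) = 1.356 mol/dm³.
C_A = C_{A0}e^(−k₁τ) = 0.1734 mol/dm³, so C_U = C_{A0}−C_A−C_D = 0.3104 mol/dm³; C_D/C_U = 4.37.

4.37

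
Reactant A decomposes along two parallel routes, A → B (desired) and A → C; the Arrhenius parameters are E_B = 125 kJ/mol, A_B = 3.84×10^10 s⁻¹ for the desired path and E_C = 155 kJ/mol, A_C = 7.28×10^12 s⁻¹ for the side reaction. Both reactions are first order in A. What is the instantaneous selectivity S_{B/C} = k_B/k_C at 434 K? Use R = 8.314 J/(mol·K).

21.5

k_B/k_C = (A_B/A_C)·exp[−(E_B−E_C)/(RT)] = (A_B/A_C)·exp[(E_C−E_B)/(RT)].
(E_C−E_B)/(RT) = (155−125)×10³/(8.314×434) = 30000/3608 = 8.314.
k_B/k_C = (3.84×10^10/7.28×10^12)·exp(8.314) = 0.005275 × 4082 = 21.5.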